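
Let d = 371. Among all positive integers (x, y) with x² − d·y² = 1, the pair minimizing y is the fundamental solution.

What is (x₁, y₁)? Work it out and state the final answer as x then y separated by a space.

1695 88

√371 = [19; 3,1,4,1,3,38, …], period ℓ=6 (even) → k=5
k=0  a_k=19  p_k/q_k = 19/1
…
k=2  a_k=1  p_k/q_k = 77/4
k=3  a_k=4  p_k/q_k = 366/19
k=4  a_k=1  p_k/q_k = 443/23
k=5  a_k=3  p_k/q_k = 1695/88
(x₁, y₁) = (1695, 88);  1695² − 371·88² = 1 ✓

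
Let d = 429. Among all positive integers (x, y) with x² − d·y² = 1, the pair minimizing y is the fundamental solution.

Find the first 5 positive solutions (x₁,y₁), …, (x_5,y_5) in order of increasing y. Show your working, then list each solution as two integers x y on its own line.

1524095 73584
4645731138049 224298012960
14161071197688057215 683702960124468816
43165635614076113391052801 2084056526021580302230080
131577058822456507006275549422975 6352600262053037158494583086384

√429 → a₀=20, period (1,2,2,9,1,12,1,9,2,2,1,40); ℓ=12 even so k=11
step 0: (20, 1)  from 20·(1,0) + (0,1)
…
step 2: (62, 3)  from 2·(21,1) + (20,1)
…
step 5: (1512, 73)  from 1·(1367,66) + (145,7)
step 6: (19511, 942)  from 12·(1512,73) + (1367,66)
…
step 9: (438459, 21169)  from 2·(208718,10077) + (21023,1015)
step 10: (1085636, 52415)  from 2·(438459,21169) + (208718,10077)
step 11: (1524095, 73584)  from 1·(1085636,52415) + (438459,21169)
→ (1524095, 73584).  Check: 1524095²=2322865569025, 429·73584²=2322865569024, difference 1.
k=2:  x_2 = 1524095·1524095+429·73584·73584 = 4645731138049,  y_2 = 1524095·73584+73584·1524095 = 224298012960
k=3:  x_3 = 1524095·4645731138049+429·73584·224298012960 = 14161071197688057215,  y_3 = 1524095·224298012960+73584·4645731138049 = 683702960124468816
k=4:  x_4 = 1524095·14161071197688057215+429·73584·683702960124468816 = 43165635614076113391052801,  y_4 = 1524095·683702960124468816+73584·14161071197688057215 = 2084056526021580302230080
k=5:  x_5 = 1524095·43165635614076113391052801+429·73584·2084056526021580302230080 = 131577058822456507006275549422975,  y_5 = 1524095·2084056526021580302230080+73584·43165635614076113391052801 = 6352600262053037158494583086384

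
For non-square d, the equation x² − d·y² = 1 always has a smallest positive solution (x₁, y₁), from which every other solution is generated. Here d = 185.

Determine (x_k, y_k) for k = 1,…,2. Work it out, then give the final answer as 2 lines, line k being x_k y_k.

9249 680
171088001 12578640

[13; 1,1,1,1,26] for √185; ℓ=5 ⇒ convergent index 9
a_0=13:  p_0=13·1+0=13,  q_0=13·0+1=1
…
a_2=1:  p_2=1·14+13=27,  q_2=1·1+1=2
…
a_8=1:  p_8=1·3686+1877=5563,  q_8=1·271+138=409
a_9=1:  p_9=1·5563+3686=9249,  q_9=1·409+271=680
fundamental: x₁=9249, y₁=680  (since 85544001 − 185·462400 = 1)
k=2:  x_2 = 9249·9249+185·680·680 = 171088001,  y_2 = 9249·680+680·9249 = 12578640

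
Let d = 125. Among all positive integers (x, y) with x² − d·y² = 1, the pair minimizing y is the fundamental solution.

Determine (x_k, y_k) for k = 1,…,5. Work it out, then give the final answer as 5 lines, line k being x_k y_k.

930249 83204
1730726404001 154800875592
3220013013190122249 288006719437081612
5990827771012465337616001 535835925499096664087184
11145923086309929722690704506249 996921667718930338621440576020

√125 → a₀=11, period (5,1,1,5,22); ℓ=5 odd so k=9
i=0: a=11 ⇒ p=11, q=1
i=1: a=5 ⇒ p=56, q=5
i=2: a=1 ⇒ p=67, q=6
i=3: a=1 ⇒ p=123, q=11
…
i=5: a=22 ⇒ p=15127, q=1353
i=6: a=5 ⇒ p=76317, q=6826
i=7: a=1 ⇒ p=91444, q=8179
i=8: a=1 ⇒ p=167761, q=15005
i=9: a=5 ⇒ p=930249, q=83204
→ (930249, 83204).  Check: 930249²=865363202001, 125·83204²=865363202000, difference 1.
(x_2, y_2) = (930249·930249 + 125·83204·83204, 930249·83204 + 83204·930249) = (1730726404001, 154800875592)
(x_3, y_3) = (930249·1730726404001 + 125·83204·154800875592, 930249·154800875592 + 83204·1730726404001) = (3220013013190122249, 288006719437081612)
(x_4, y_4) = (930249·3220013013190122249 + 125·83204·288006719437081612, 930249·288006719437081612 + 83204·3220013013190122249) = (5990827771012465337616001, 535835925499096664087184)
(x_5, y_5) = (930249·5990827771012465337616001 + 125·83204·535835925499096664087184, 930249·535835925499096664087184 + 83204·5990827771012465337616001) = (11145923086309929722690704506249, 996921667718930338621440576020)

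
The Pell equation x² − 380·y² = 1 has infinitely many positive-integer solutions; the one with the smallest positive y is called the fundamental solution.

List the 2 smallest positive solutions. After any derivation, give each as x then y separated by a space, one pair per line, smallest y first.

√380 → a₀=19, period (2,38); ℓ=2 even so k=1
a_0=19:  p_0=19·1+0=19,  q_0=19·0+1=1
a_1=2:  p_1=2·19+1=39,  q_1=2·1+0=2
fundamental: x₁=39, y₁=2  (since 1521 − 380·4 = 1)
n=2: (39,2)∘(39,2) = (39·39+380·2·2, 39·2+2·39) = (3041,156)

39 2
3041 156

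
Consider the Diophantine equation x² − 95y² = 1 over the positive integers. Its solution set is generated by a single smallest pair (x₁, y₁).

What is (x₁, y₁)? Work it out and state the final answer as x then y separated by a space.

39 4

√95 → a₀=9, period (1,2,1,18); ℓ=4 even so k=3
k=0  a_k=9  p_k/q_k = 9/1
…
k=2  a_k=2  p_k/q_k = 29/3
k=3  a_k=1  p_k/q_k = 39/4
→ (39, 4).  Check: 39²=1521, 95·4²=1520, difference 1.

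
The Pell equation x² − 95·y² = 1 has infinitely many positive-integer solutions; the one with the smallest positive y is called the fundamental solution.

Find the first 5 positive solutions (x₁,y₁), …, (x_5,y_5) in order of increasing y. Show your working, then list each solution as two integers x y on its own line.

[9; 1,2,1,18] for √95; ℓ=4 ⇒ convergent index 3
k=0  a_k=9  p_k/q_k = 9/1
k=1  a_k=1  p_k/q_k = 10/1
k=2  a_k=2  p_k/q_k = 29/3
k=3  a_k=1  p_k/q_k = 39/4
(x₁, y₁) = (39, 4);  39² − 95·4² = 1 ✓
k=2:  x_2 = 39·39+95·4·4 = 3041,  y_2 = 39·4+4·39 = 312
k=3:  x_3 = 39·3041+95·4·312 = 237159,  y_3 = 39·312+4·3041 = 24332
k=4:  x_4 = 39·237159+95·4·24332 = 18495361,  y_4 = 39·24332+4·237159 = 1897584
k=5:  x_5 = 39·18495361+95·4·1897584 = 1442400999,  y_5 = 39·1897584+4·18495361 = 147987220

39 4
3041 312
237159 24332
18495361 1897584
1442400999 147987220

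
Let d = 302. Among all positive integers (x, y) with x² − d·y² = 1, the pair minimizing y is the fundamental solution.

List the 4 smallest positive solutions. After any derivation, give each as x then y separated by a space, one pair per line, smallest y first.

4276623 246092
36579008568257 2104885414632
312869258720405635599 18003602753159249380
2676047735673238042056036097 153989243234046232237072848

√302 = [17; 2,1,1,1,4,…,1,2,34, …], period ℓ=16 (even) → k=15
i=0: a=17 ⇒ p=17, q=1
i=1: a=2 ⇒ p=35, q=2
i=2: a=1 ⇒ p=52, q=3
i=3: a=1 ⇒ p=87, q=5
…
i=5: a=4 ⇒ p=643, q=37
i=6: a=2 ⇒ p=1425, q=82
…
i=8: a=16 ⇒ p=34513, q=1986
i=9: a=1 ⇒ p=36581, q=2105
i=10: a=2 ⇒ p=107675, q=6196
i=11: a=4 ⇒ p=467281, q=26889
…
i=14: a=1 ⇒ p=1617193, q=93059
i=15: a=2 ⇒ p=4276623, q=246092
fundamental: x₁=4276623, y₁=246092  (since 18289504284129 − 302·60561272464 = 1)
(4276623+246092√302)^2 = 36579008568257 + 2104885414632√302
(4276623+246092√302)^3 = 312869258720405635599 + 18003602753159249380√302
(4276623+246092√302)^4 = 2676047735673238042056036097 + 153989243234046232237072848√302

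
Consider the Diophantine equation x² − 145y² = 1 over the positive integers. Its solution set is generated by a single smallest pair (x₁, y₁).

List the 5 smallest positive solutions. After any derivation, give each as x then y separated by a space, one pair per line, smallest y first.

289 24
167041 13872
96549409 8017992
55805391361 4634385504
32255419657249 2678666803320

√145 → a₀=12, period (24); ℓ=1 odd so k=1
i=0: a=12 ⇒ p=12, q=1
i=1: a=24 ⇒ p=289, q=24
(x₁, y₁) = (289, 24);  289² − 145·24² = 1 ✓
n=2: (289,24)∘(289,24) = (289·289+145·24·24, 289·24+24·289) = (167041,13872)
n=3: (167041,13872)∘(289,24) = (289·167041+145·24·13872, 289·13872+24·167041) = (96549409,8017992)
n=4: (96549409,8017992)∘(289,24) = (289·96549409+145·24·8017992, 289·8017992+24·96549409) = (55805391361,4634385504)
n=5: (55805391361,4634385504)∘(289,24) = (289·55805391361+145·24·4634385504, 289·4634385504+24·55805391361) = (32255419657249,2678666803320)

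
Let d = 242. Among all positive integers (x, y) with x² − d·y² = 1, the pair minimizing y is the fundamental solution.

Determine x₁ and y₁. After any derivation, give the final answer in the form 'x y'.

√242 = [15; 1,1,3,1,14,1,3,1,1,30, …], period ℓ=10 (even) → k=9
i=0: a=15 ⇒ p=15, q=1
i=1: a=1 ⇒ p=16, q=1
…
i=6: a=1 ⇒ p=2209, q=142
…
i=8: a=1 ⇒ p=10905, q=701
i=9: a=1 ⇒ p=19601, q=1260
→ (19601, 1260).  Check: 19601²=384199201, 242·1260²=384199200, difference 1.

19601 1260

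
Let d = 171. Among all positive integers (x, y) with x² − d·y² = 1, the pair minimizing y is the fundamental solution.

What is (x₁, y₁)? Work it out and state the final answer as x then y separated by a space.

170 13

d=171: √d = [13; 13,26] (ℓ=2, even), read p_1/q_1
a_0=13:  p_0=13·1+0=13,  q_0=13·0+1=1
a_1=13:  p_1=13·13+1=170,  q_1=13·1+0=13
fundamental: x₁=170, y₁=13  (since 28900 − 171·169 = 1)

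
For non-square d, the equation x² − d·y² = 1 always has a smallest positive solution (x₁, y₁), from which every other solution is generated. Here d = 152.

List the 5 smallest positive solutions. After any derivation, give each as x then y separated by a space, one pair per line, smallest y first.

37 3
2737 222
202501 16425
14982337 1215228
1108490437 89910447

d=152: √d = [12; 3,24] (ℓ=2, even), read p_1/q_1
step 0: (12, 1)  from 12·(1,0) + (0,1)
step 1: (37, 3)  from 3·(12,1) + (1,0)
(x₁, y₁) = (37, 3);  37² − 152·3² = 1 ✓
(x_2, y_2) = (37·37 + 152·3·3, 37·3 + 3·37) = (2737, 222)
(x_3, y_3) = (37·2737 + 152·3·222, 37·222 + 3·2737) = (202501, 16425)
(x_4, y_4) = (37·202501 + 152·3·16425, 37·16425 + 3·202501) = (14982337, 1215228)
(x_5, y_5) = (37·14982337 + 152·3·1215228, 37·1215228 + 3·14982337) = (1108490437, 89910447)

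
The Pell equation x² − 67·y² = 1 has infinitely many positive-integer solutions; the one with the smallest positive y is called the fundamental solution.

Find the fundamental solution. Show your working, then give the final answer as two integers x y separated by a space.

√67 = [8; 5,2,1,1,7,1,1,2,5,16, …], period ℓ=10 (even) → k=9
i=0: a=8 ⇒ p=8, q=1
…
i=4: a=1 ⇒ p=221, q=27
…
i=6: a=1 ⇒ p=1899, q=232
…
i=8: a=2 ⇒ p=9053, q=1106
i=9: a=5 ⇒ p=48842, q=5967
fundamental: x₁=48842, y₁=5967  (since 2385540964 − 67·35605089 = 1)

48842 5967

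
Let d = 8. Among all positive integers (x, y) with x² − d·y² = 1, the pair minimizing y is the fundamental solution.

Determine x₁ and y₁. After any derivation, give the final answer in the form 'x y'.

3 1

√8 = [2; 1,4, …], period ℓ=2 (even) → k=1
step 0: (2, 1)  from 2·(1,0) + (0,1)
step 1: (3, 1)  from 1·(2,1) + (1,0)
(x₁, y₁) = (3, 1);  3² − 8·1² = 1 ✓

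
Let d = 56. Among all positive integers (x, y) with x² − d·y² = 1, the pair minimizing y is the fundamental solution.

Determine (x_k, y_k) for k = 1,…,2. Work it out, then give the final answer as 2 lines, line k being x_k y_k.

15 2
449 60

√56 → a₀=7, period (2,14); ℓ=2 even so k=1
i=0: a=7 ⇒ p=7, q=1
i=1: a=2 ⇒ p=15, q=2
fundamental: x₁=15, y₁=2  (since 225 − 56·4 = 1)
(x_2, y_2) = (15·15 + 56·2·2, 15·2 + 2·15) = (449, 60)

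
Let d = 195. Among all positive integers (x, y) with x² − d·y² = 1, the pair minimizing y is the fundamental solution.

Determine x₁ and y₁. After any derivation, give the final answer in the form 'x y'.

14 1

√195 → a₀=13, period (1,26); ℓ=2 even so k=1
k=0  a_k=13  p_k/q_k = 13/1
k=1  a_k=1  p_k/q_k = 14/1
→ (14, 1).  Check: 14²=196, 195·1²=195, difference 1.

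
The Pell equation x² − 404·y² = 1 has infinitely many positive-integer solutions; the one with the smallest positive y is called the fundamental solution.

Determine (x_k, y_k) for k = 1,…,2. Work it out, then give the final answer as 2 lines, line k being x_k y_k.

√404 → a₀=20, period (10,40); ℓ=2 even so k=1
step 0: (20, 1)  from 20·(1,0) + (0,1)
step 1: (201, 10)  from 10·(20,1) + (1,0)
→ (201, 10).  Check: 201²=40401, 404·10²=40400, difference 1.
n=2: (201,10)∘(201,10) = (201·201+404·10·10, 201·10+10·201) = (80801,4020)

201 10
80801 4020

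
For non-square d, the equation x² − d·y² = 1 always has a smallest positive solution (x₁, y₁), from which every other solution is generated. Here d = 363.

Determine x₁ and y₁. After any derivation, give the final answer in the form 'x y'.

362 19

√363 → a₀=19, period (19,38); ℓ=2 even so k=1
k=0  a_k=19  p_k/q_k = 19/1
k=1  a_k=19  p_k/q_k = 362/19
fundamental: x₁=362, y₁=19  (since 131044 − 363·361 = 1)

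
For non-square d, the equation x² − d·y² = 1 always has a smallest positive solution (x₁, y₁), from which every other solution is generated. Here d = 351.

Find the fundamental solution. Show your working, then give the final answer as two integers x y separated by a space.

√351 = [18; 1,2,1,3,2,2,2,3,1,2,1,36, …], period ℓ=12 (even) → k=11
k=0  a_k=18  p_k/q_k = 18/1
…
k=2  a_k=2  p_k/q_k = 56/3
…
k=4  a_k=3  p_k/q_k = 281/15
k=5  a_k=2  p_k/q_k = 637/34
k=6  a_k=2  p_k/q_k = 1555/83
k=7  a_k=2  p_k/q_k = 3747/200
k=8  a_k=3  p_k/q_k = 12796/683
…
k=10  a_k=2  p_k/q_k = 45882/2449
k=11  a_k=1  p_k/q_k = 62425/3332
→ (62425, 3332).  Check: 62425²=3896880625, 351·3332²=3896880624, difference 1.

62425 3332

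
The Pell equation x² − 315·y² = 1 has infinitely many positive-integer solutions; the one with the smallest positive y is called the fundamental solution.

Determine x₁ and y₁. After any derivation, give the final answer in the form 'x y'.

71 4

[17; 1,2,1,34] for √315; ℓ=4 ⇒ convergent index 3
k=0  a_k=17  p_k/q_k = 17/1
k=1  a_k=1  p_k/q_k = 18/1
k=2  a_k=2  p_k/q_k = 53/3
k=3  a_k=1  p_k/q_k = 71/4
fundamental: x₁=71, y₁=4  (since 5041 − 315·16 = 1)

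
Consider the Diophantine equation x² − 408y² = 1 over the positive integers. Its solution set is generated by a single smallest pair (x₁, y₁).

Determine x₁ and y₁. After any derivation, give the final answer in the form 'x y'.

101 5

√408 → a₀=20, period (5,40); ℓ=2 even so k=1
a_0=20:  p_0=20·1+0=20,  q_0=20·0+1=1
a_1=5:  p_1=5·20+1=101,  q_1=5·1+0=5
(x₁, y₁) = (101, 5);  101² − 408·5² = 1 ✓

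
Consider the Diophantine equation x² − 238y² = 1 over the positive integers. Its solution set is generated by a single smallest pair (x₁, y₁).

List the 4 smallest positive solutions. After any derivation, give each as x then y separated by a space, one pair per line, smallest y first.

11663 756
272051137 17634456
6345864809999 411341319900
148023642285985537 9594947610352944

d=238: √d = [15; 2,2,1,14,1,2,2,30] (ℓ=8, even), read p_7/q_7
i=0: a=15 ⇒ p=15, q=1
i=1: a=2 ⇒ p=31, q=2
i=2: a=2 ⇒ p=77, q=5
i=3: a=1 ⇒ p=108, q=7
i=4: a=14 ⇒ p=1589, q=103
i=5: a=1 ⇒ p=1697, q=110
i=6: a=2 ⇒ p=4983, q=323
i=7: a=2 ⇒ p=11663, q=756
fundamental: x₁=11663, y₁=756  (since 136025569 − 238·571536 = 1)
(x_2, y_2) = (11663·11663 + 238·756·756, 11663·756 + 756·11663) = (272051137, 17634456)
(x_3, y_3) = (11663·272051137 + 238·756·17634456, 11663·17634456 + 756·272051137) = (6345864809999, 411341319900)
(x_4, y_4) = (11663·6345864809999 + 238·756·411341319900, 11663·411341319900 + 756·6345864809999) = (148023642285985537, 9594947610352944)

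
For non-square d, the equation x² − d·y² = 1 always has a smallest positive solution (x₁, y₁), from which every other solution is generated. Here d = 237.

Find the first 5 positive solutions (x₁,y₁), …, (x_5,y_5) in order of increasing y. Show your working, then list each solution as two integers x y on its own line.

228151 14820
104105757601 6762395640
47503665404623351 3085694655308460
21676017531356338550401 1408008642599798519280
9890810151545456327820453751 642477159632487569289194100

[15; 2,1,1,7,10,7,1,1,2,30] for √237; ℓ=10 ⇒ convergent index 9
a_0=15:  p_0=15·1+0=15,  q_0=15·0+1=1
a_1=2:  p_1=2·15+1=31,  q_1=2·1+0=2
a_2=1:  p_2=1·31+15=46,  q_2=1·2+1=3
a_3=1:  p_3=1·46+31=77,  q_3=1·3+2=5
a_4=7:  p_4=7·77+46=585,  q_4=7·5+3=38
…
a_6=7:  p_6=7·5927+585=42074,  q_6=7·385+38=2733
a_7=1:  p_7=1·42074+5927=48001,  q_7=1·2733+385=3118
a_8=1:  p_8=1·48001+42074=90075,  q_8=1·3118+2733=5851
a_9=2:  p_9=2·90075+48001=228151,  q_9=2·5851+3118=14820
(x₁, y₁) = (228151, 14820);  228151² − 237·14820² = 1 ✓
(x_2, y_2) = (228151·228151 + 237·14820·14820, 228151·14820 + 14820·228151) = (104105757601, 6762395640)
(x_3, y_3) = (228151·104105757601 + 237·14820·6762395640, 228151·6762395640 + 14820·104105757601) = (47503665404623351, 3085694655308460)
(x_4, y_4) = (228151·47503665404623351 + 237·14820·3085694655308460, 228151·3085694655308460 + 14820·47503665404623351) = (21676017531356338550401, 1408008642599798519280)
(x_5, y_5) = (228151·21676017531356338550401 + 237·14820·1408008642599798519280, 228151·1408008642599798519280 + 14820·21676017531356338550401) = (9890810151545456327820453751, 642477159632487569289194100)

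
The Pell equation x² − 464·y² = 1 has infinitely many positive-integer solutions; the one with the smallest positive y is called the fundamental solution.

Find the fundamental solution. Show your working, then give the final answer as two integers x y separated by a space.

9801 455

[21; 1,1,5,1,1,1,5,1,1,42] for √464; ℓ=10 ⇒ convergent index 9
step 0: (21, 1)  from 21·(1,0) + (0,1)
step 1: (22, 1)  from 1·(21,1) + (1,0)
…
step 4: (280, 13)  from 1·(237,11) + (43,2)
step 5: (517, 24)  from 1·(280,13) + (237,11)
step 6: (797, 37)  from 1·(517,24) + (280,13)
step 7: (4502, 209)  from 5·(797,37) + (517,24)
step 8: (5299, 246)  from 1·(4502,209) + (797,37)
step 9: (9801, 455)  from 1·(5299,246) + (4502,209)
→ (9801, 455).  Check: 9801²=96059601, 464·455²=96059600, difference 1.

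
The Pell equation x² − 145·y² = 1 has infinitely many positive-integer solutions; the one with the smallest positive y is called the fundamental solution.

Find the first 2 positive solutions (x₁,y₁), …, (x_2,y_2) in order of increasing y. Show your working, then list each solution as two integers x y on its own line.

d=145: √d = [12; 24] (ℓ=1, odd), read p_1/q_1
step 0: (12, 1)  from 12·(1,0) + (0,1)
step 1: (289, 24)  from 24·(12,1) + (1,0)
(x₁, y₁) = (289, 24);  289² − 145·24² = 1 ✓
(x_2, y_2) = (289·289 + 145·24·24, 289·24 + 24·289) = (167041, 13872)

289 24
167041 13872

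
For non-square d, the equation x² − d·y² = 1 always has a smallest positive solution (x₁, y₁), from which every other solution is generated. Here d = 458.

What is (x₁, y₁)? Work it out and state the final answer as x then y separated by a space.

22899 1070

√458 → a₀=21, period (2,2,42); ℓ=3 odd so k=5
k=0  a_k=21  p_k/q_k = 21/1
k=1  a_k=2  p_k/q_k = 43/2
…
k=4  a_k=2  p_k/q_k = 9181/429
k=5  a_k=2  p_k/q_k = 22899/1070
fundamental: x₁=22899, y₁=1070  (since 524364201 − 458·1144900 = 1)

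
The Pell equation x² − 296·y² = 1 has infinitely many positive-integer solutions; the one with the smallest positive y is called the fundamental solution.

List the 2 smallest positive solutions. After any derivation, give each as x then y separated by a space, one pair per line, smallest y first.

3699 215
27365201 1590570

[17; 4,1,7,1,4,34] for √296; ℓ=6 ⇒ convergent index 5
step 0: (17, 1)  from 17·(1,0) + (0,1)
step 1: (69, 4)  from 4·(17,1) + (1,0)
…
step 3: (671, 39)  from 7·(86,5) + (69,4)
step 4: (757, 44)  from 1·(671,39) + (86,5)
step 5: (3699, 215)  from 4·(757,44) + (671,39)
→ (3699, 215).  Check: 3699²=13682601, 296·215²=13682600, difference 1.
(3699+215√296)^2 = 27365201 + 1590570√296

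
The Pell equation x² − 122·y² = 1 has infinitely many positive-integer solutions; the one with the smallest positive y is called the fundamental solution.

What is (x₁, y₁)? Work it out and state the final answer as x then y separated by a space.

243 22

√122 = [11; 22, …], period ℓ=1 (odd) → k=1
i=0: a=11 ⇒ p=11, q=1
i=1: a=22 ⇒ p=243, q=22
→ (243, 22).  Check: 243²=59049, 122·22²=59048, difference 1.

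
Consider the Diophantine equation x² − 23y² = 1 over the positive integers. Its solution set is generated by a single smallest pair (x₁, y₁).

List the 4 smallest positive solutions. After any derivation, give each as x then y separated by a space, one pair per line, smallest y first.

24 5
1151 240
55224 11515
2649601 552480

d=23: √d = [4; 1,3,1,8] (ℓ=4, even), read p_3/q_3
k=0  a_k=4  p_k/q_k = 4/1
…
k=2  a_k=3  p_k/q_k = 19/4
k=3  a_k=1  p_k/q_k = 24/5
→ (24, 5).  Check: 24²=576, 23·5²=575, difference 1.
(24+5√23)^2 = 1151 + 240√23
(24+5√23)^3 = 55224 + 11515√23
(24+5√23)^4 = 2649601 + 552480√23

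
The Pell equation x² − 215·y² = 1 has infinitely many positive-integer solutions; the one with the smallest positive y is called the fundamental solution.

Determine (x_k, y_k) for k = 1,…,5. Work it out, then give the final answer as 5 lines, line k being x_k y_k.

44 3
3871 264
340604 23229
29969281 2043888
2636956124 179838915

d=215: √d = [14; 1,1,1,28] (ℓ=4, even), read p_3/q_3
i=0: a=14 ⇒ p=14, q=1
i=1: a=1 ⇒ p=15, q=1
i=2: a=1 ⇒ p=29, q=2
i=3: a=1 ⇒ p=44, q=3
fundamental: x₁=44, y₁=3  (since 1936 − 215·9 = 1)
n=2: (44,3)∘(44,3) = (44·44+215·3·3, 44·3+3·44) = (3871,264)
n=3: (3871,264)∘(44,3) = (44·3871+215·3·264, 44·264+3·3871) = (340604,23229)
n=4: (340604,23229)∘(44,3) = (44·340604+215·3·23229, 44·23229+3·340604) = (29969281,2043888)
n=5: (29969281,2043888)∘(44,3) = (44·29969281+215·3·2043888, 44·2043888+3·29969281) = (2636956124,179838915)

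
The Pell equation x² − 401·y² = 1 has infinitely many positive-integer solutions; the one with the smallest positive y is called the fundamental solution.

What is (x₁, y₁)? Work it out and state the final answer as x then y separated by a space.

√401 → a₀=20, period (40); ℓ=1 odd so k=1
i=0: a=20 ⇒ p=20, q=1
i=1: a=40 ⇒ p=801, q=40
fundamental: x₁=801, y₁=40  (since 641601 − 401·1600 = 1)

801 40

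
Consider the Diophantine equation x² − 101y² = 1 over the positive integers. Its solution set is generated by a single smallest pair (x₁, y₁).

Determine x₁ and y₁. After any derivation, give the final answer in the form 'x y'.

201 20

√101 → a₀=10, period (20); ℓ=1 odd so k=1
i=0: a=10 ⇒ p=10, q=1
i=1: a=20 ⇒ p=201, q=20
→ (201, 20).  Check: 201²=40401, 101·20²=40400, difference 1.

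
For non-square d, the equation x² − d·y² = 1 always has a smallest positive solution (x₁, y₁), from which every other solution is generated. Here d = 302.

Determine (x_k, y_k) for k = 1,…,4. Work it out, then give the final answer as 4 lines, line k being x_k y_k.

4276623 246092
36579008568257 2104885414632
312869258720405635599 18003602753159249380
2676047735673238042056036097 153989243234046232237072848

d=302: √d = [17; 2,1,1,1,4,…,1,2,34] (ℓ=16, even), read p_15/q_15
i=0: a=17 ⇒ p=17, q=1
i=1: a=2 ⇒ p=35, q=2
i=2: a=1 ⇒ p=52, q=3
i=3: a=1 ⇒ p=87, q=5
i=4: a=1 ⇒ p=139, q=8
i=5: a=4 ⇒ p=643, q=37
i=6: a=2 ⇒ p=1425, q=82
i=7: a=1 ⇒ p=2068, q=119
…
i=11: a=4 ⇒ p=467281, q=26889
i=12: a=1 ⇒ p=574956, q=33085
…
i=14: a=1 ⇒ p=1617193, q=93059
i=15: a=2 ⇒ p=4276623, q=246092
fundamental: x₁=4276623, y₁=246092  (since 18289504284129 − 302·60561272464 = 1)
k=2:  x_2 = 4276623·4276623+302·246092·246092 = 36579008568257,  y_2 = 4276623·246092+246092·4276623 = 2104885414632
k=3:  x_3 = 4276623·36579008568257+302·246092·2104885414632 = 312869258720405635599,  y_3 = 4276623·2104885414632+246092·36579008568257 = 18003602753159249380
k=4:  x_4 = 4276623·312869258720405635599+302·246092·18003602753159249380 = 2676047735673238042056036097,  y_4 = 4276623·18003602753159249380+246092·312869258720405635599 = 153989243234046232237072848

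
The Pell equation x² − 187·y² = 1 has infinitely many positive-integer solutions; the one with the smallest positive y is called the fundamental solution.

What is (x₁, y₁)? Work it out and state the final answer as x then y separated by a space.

1682 123

√187 = [13; 1,2,13,2,1,26, …], period ℓ=6 (even) → k=5
i=0: a=13 ⇒ p=13, q=1
i=1: a=1 ⇒ p=14, q=1
…
i=3: a=13 ⇒ p=547, q=40
i=4: a=2 ⇒ p=1135, q=83
i=5: a=1 ⇒ p=1682, q=123
→ (1682, 123).  Check: 1682²=2829124, 187·123²=2829123, difference 1.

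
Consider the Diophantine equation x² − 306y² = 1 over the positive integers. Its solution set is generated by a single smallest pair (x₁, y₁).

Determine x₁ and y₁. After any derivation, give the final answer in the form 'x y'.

d=306: √d = [17; 2,34] (ℓ=2, even), read p_1/q_1
a_0=17:  p_0=17·1+0=17,  q_0=17·0+1=1
a_1=2:  p_1=2·17+1=35,  q_1=2·1+0=2
fundamental: x₁=35, y₁=2  (since 1225 − 306·4 = 1)

35 2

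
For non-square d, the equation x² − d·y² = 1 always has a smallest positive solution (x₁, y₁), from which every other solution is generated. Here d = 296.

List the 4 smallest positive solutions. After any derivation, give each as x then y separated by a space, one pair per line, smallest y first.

[17; 4,1,7,1,4,34] for √296; ℓ=6 ⇒ convergent index 5
a_0=17:  p_0=17·1+0=17,  q_0=17·0+1=1
…
a_2=1:  p_2=1·69+17=86,  q_2=1·4+1=5
a_3=7:  p_3=7·86+69=671,  q_3=7·5+4=39
a_4=1:  p_4=1·671+86=757,  q_4=1·39+5=44
a_5=4:  p_5=4·757+671=3699,  q_5=4·44+39=215
(x₁, y₁) = (3699, 215);  3699² − 296·215² = 1 ✓
k=2:  x_2 = 3699·3699+296·215·215 = 27365201,  y_2 = 3699·215+215·3699 = 1590570
k=3:  x_3 = 3699·27365201+296·215·1590570 = 202447753299,  y_3 = 3699·1590570+215·27365201 = 11767036645
k=4:  x_4 = 3699·202447753299+296·215·11767036645 = 1497708451540801,  y_4 = 3699·11767036645+215·202447753299 = 87052535509140

3699 215
27365201 1590570
202447753299 11767036645
1497708451540801 87052535509140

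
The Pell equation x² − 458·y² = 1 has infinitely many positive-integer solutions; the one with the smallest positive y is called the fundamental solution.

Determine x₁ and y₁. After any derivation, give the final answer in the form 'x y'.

22899 1070

d=458: √d = [21; 2,2,42] (ℓ=3, odd), read p_5/q_5
step 0: (21, 1)  from 21·(1,0) + (0,1)
step 1: (43, 2)  from 2·(21,1) + (1,0)
step 2: (107, 5)  from 2·(43,2) + (21,1)
step 3: (4537, 212)  from 42·(107,5) + (43,2)
step 4: (9181, 429)  from 2·(4537,212) + (107,5)
step 5: (22899, 1070)  from 2·(9181,429) + (4537,212)
(x₁, y₁) = (22899, 1070);  22899² − 458·1070² = 1 ✓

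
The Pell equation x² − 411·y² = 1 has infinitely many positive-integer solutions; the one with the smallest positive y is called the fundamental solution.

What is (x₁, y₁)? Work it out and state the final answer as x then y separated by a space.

49730 2453

√411 = [20; 3,1,1,1,19,1,1,1,3,40, …], period ℓ=10 (even) → k=9
k=0  a_k=20  p_k/q_k = 20/1
…
k=2  a_k=1  p_k/q_k = 81/4
…
k=4  a_k=1  p_k/q_k = 223/11
k=5  a_k=19  p_k/q_k = 4379/216
k=6  a_k=1  p_k/q_k = 4602/227
k=7  a_k=1  p_k/q_k = 8981/443
k=8  a_k=1  p_k/q_k = 13583/670
k=9  a_k=3  p_k/q_k = 49730/2453
(x₁, y₁) = (49730, 2453);  49730² − 411·2453² = 1 ✓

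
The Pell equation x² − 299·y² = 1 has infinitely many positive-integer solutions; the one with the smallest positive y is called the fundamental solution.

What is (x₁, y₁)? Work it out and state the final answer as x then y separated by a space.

√299 → a₀=17, period (3,2,3,34); ℓ=4 even so k=3
k=0  a_k=17  p_k/q_k = 17/1
k=1  a_k=3  p_k/q_k = 52/3
k=2  a_k=2  p_k/q_k = 121/7
k=3  a_k=3  p_k/q_k = 415/24
(x₁, y₁) = (415, 24);  415² − 299·24² = 1 ✓

415 24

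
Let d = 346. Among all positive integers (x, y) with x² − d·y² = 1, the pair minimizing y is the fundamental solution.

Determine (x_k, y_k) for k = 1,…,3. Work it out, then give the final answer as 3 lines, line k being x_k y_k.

d=346: √d = [18; 1,1,1,1,36] (ℓ=5, odd), read p_9/q_9
k=0  a_k=18  p_k/q_k = 18/1
k=1  a_k=1  p_k/q_k = 19/1
…
k=4  a_k=1  p_k/q_k = 93/5
…
k=6  a_k=1  p_k/q_k = 3497/188
k=7  a_k=1  p_k/q_k = 6901/371
k=8  a_k=1  p_k/q_k = 10398/559
k=9  a_k=1  p_k/q_k = 17299/930
(x₁, y₁) = (17299, 930);  17299² − 346·930² = 1 ✓
n=2: (17299,930)∘(17299,930) = (17299·17299+346·930·930, 17299·930+930·17299) = (598510801,32176140)
n=3: (598510801,32176140)∘(17299,930) = (17299·598510801+346·930·32176140, 17299·32176140+930·598510801) = (20707276675699,1113230090790)

17299 930
598510801 32176140
20707276675699 1113230090790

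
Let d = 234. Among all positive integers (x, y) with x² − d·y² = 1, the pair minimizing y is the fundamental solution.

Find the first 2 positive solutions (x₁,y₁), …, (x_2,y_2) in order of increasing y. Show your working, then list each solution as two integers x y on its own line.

5201 340
54100801 3536680

[15; 3,2,1,2,1,2,3,30] for √234; ℓ=8 ⇒ convergent index 7
a_0=15:  p_0=15·1+0=15,  q_0=15·0+1=1
…
a_3=1:  p_3=1·107+46=153,  q_3=1·7+3=10
a_4=2:  p_4=2·153+107=413,  q_4=2·10+7=27
…
a_6=2:  p_6=2·566+413=1545,  q_6=2·37+27=101
a_7=3:  p_7=3·1545+566=5201,  q_7=3·101+37=340
fundamental: x₁=5201, y₁=340  (since 27050401 − 234·115600 = 1)
(5201+340√234)^2 = 54100801 + 3536680√234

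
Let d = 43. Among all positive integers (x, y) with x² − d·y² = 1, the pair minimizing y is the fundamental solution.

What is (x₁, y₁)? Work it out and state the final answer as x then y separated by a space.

√43 = [6; 1,1,3,1,5,1,3,1,1,12, …], period ℓ=10 (even) → k=9
k=0  a_k=6  p_k/q_k = 6/1
k=1  a_k=1  p_k/q_k = 7/1
…
k=6  a_k=1  p_k/q_k = 400/61
k=7  a_k=3  p_k/q_k = 1541/235
k=8  a_k=1  p_k/q_k = 1941/296
k=9  a_k=1  p_k/q_k = 3482/531
(x₁, y₁) = (3482, 531);  3482² − 43·531² = 1 ✓

3482 531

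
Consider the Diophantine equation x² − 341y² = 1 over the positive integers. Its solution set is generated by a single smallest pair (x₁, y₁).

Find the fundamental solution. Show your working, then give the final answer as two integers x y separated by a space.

10626551 575460

√341 = [18; 2,6,1,8,2,…,6,2,36, …], period ℓ=14 (even) → k=13
step 0: (18, 1)  from 18·(1,0) + (0,1)
…
step 2: (240, 13)  from 6·(37,2) + (18,1)
step 3: (277, 15)  from 1·(240,13) + (37,2)
step 4: (2456, 133)  from 8·(277,15) + (240,13)
step 5: (5189, 281)  from 2·(2456,133) + (277,15)
step 6: (7645, 414)  from 1·(5189,281) + (2456,133)
step 7: (20479, 1109)  from 2·(7645,414) + (5189,281)
step 8: (28124, 1523)  from 1·(20479,1109) + (7645,414)
…
step 10: (641940, 34763)  from 8·(76727,4155) + (28124,1523)
step 11: (718667, 38918)  from 1·(641940,34763) + (76727,4155)
step 12: (4953942, 268271)  from 6·(718667,38918) + (641940,34763)
step 13: (10626551, 575460)  from 2·(4953942,268271) + (718667,38918)
(x₁, y₁) = (10626551, 575460);  10626551² − 341·575460² = 1 ✓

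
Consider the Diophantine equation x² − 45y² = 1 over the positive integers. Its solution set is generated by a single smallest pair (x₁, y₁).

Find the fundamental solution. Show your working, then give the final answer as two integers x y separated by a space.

[6; 1,2,2,2,1,12] for √45; ℓ=6 ⇒ convergent index 5
i=0: a=6 ⇒ p=6, q=1
i=1: a=1 ⇒ p=7, q=1
i=2: a=2 ⇒ p=20, q=3
…
i=4: a=2 ⇒ p=114, q=17
i=5: a=1 ⇒ p=161, q=24
(x₁, y₁) = (161, 24);  161² − 45·24² = 1 ✓

161 24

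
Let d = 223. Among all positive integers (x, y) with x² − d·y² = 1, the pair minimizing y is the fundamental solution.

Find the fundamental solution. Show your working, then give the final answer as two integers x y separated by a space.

[14; 1,13,1,28] for √223; ℓ=4 ⇒ convergent index 3
a_0=14:  p_0=14·1+0=14,  q_0=14·0+1=1
a_1=1:  p_1=1·14+1=15,  q_1=1·1+0=1
a_2=13:  p_2=13·15+14=209,  q_2=13·1+1=14
a_3=1:  p_3=1·209+15=224,  q_3=1·14+1=15
→ (224, 15).  Check: 224²=50176, 223·15²=50175, difference 1.

224 15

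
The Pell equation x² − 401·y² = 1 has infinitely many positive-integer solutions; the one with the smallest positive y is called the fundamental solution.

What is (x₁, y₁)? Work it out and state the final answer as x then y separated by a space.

801 40

[20; 40] for √401; ℓ=1 ⇒ convergent index 1
step 0: (20, 1)  from 20·(1,0) + (0,1)
step 1: (801, 40)  from 40·(20,1) + (1,0)
fundamental: x₁=801, y₁=40  (since 641601 − 401·1600 = 1)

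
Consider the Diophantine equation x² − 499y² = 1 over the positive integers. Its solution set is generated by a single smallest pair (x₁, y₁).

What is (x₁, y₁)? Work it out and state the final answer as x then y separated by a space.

4490 201

√499 → a₀=22, period (2,1,21,1,2,44); ℓ=6 even so k=5
step 0: (22, 1)  from 22·(1,0) + (0,1)
step 1: (45, 2)  from 2·(22,1) + (1,0)
…
step 4: (1519, 68)  from 1·(1452,65) + (67,3)
step 5: (4490, 201)  from 2·(1519,68) + (1452,65)
→ (4490, 201).  Check: 4490²=20160100, 499·201²=20160099, difference 1.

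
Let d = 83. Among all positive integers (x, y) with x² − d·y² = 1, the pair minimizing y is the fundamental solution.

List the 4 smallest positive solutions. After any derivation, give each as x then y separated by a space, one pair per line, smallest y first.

[9; 9,18] for √83; ℓ=2 ⇒ convergent index 1
k=0  a_k=9  p_k/q_k = 9/1
k=1  a_k=9  p_k/q_k = 82/9
→ (82, 9).  Check: 82²=6724, 83·9²=6723, difference 1.
k=2:  x_2 = 82·82+83·9·9 = 13447,  y_2 = 82·9+9·82 = 1476
k=3:  x_3 = 82·13447+83·9·1476 = 2205226,  y_3 = 82·1476+9·13447 = 242055
k=4:  x_4 = 82·2205226+83·9·242055 = 361643617,  y_4 = 82·242055+9·2205226 = 39695544

82 9
13447 1476
2205226 242055
361643617 39695544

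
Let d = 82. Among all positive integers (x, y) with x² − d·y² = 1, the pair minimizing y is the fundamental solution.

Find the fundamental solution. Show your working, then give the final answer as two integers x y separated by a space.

163 18

√82 → a₀=9, period (18); ℓ=1 odd so k=1
k=0  a_k=9  p_k/q_k = 9/1
k=1  a_k=18  p_k/q_k = 163/18
fundamental: x₁=163, y₁=18  (since 26569 − 82·324 = 1)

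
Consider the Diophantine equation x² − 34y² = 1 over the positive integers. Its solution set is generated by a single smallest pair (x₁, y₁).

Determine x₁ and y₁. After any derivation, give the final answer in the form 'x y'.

d=34: √d = [5; 1,4,1,10] (ℓ=4, even), read p_3/q_3
k=0  a_k=5  p_k/q_k = 5/1
…
k=2  a_k=4  p_k/q_k = 29/5
k=3  a_k=1  p_k/q_k = 35/6
→ (35, 6).  Check: 35²=1225, 34·6²=1224, difference 1.

35 6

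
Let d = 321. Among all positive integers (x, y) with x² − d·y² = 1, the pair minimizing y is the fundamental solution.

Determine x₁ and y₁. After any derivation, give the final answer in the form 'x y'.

215 12

[17; 1,10,1,34] for √321; ℓ=4 ⇒ convergent index 3
step 0: (17, 1)  from 17·(1,0) + (0,1)
step 1: (18, 1)  from 1·(17,1) + (1,0)
step 2: (197, 11)  from 10·(18,1) + (17,1)
step 3: (215, 12)  from 1·(197,11) + (18,1)
→ (215, 12).  Check: 215²=46225, 321·12²=46224, difference 1.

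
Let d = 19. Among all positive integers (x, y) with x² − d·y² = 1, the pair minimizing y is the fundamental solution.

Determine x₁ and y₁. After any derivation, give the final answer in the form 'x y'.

170 39

√19 = [4; 2,1,3,1,2,8, …], period ℓ=6 (even) → k=5
i=0: a=4 ⇒ p=4, q=1
i=1: a=2 ⇒ p=9, q=2
…
i=3: a=3 ⇒ p=48, q=11
i=4: a=1 ⇒ p=61, q=14
i=5: a=2 ⇒ p=170, q=39
(x₁, y₁) = (170, 39);  170² − 19·39² = 1 ✓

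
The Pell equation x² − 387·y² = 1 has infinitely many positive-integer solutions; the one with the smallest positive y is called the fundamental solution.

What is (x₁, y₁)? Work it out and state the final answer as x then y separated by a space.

3482 177

√387 = [19; 1,2,19,2,1,38, …], period ℓ=6 (even) → k=5
step 0: (19, 1)  from 19·(1,0) + (0,1)
step 1: (20, 1)  from 1·(19,1) + (1,0)
…
step 3: (1141, 58)  from 19·(59,3) + (20,1)
step 4: (2341, 119)  from 2·(1141,58) + (59,3)
step 5: (3482, 177)  from 1·(2341,119) + (1141,58)
(x₁, y₁) = (3482, 177);  3482² − 387·177² = 1 ✓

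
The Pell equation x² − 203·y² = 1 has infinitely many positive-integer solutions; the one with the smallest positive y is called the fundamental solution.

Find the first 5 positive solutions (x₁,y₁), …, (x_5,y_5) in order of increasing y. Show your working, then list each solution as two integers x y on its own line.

√203 → a₀=14, period (4,28); ℓ=2 even so k=1
step 0: (14, 1)  from 14·(1,0) + (0,1)
step 1: (57, 4)  from 4·(14,1) + (1,0)
fundamental: x₁=57, y₁=4  (since 3249 − 203·16 = 1)
n=2: (57,4)∘(57,4) = (57·57+203·4·4, 57·4+4·57) = (6497,456)
n=3: (6497,456)∘(57,4) = (57·6497+203·4·456, 57·456+4·6497) = (740601,51980)
n=4: (740601,51980)∘(57,4) = (57·740601+203·4·51980, 57·51980+4·740601) = (84422017,5925264)
n=5: (84422017,5925264)∘(57,4) = (57·84422017+203·4·5925264, 57·5925264+4·84422017) = (9623369337,675428116)

57 4
6497 456
740601 51980
84422017 5925264
9623369337 675428116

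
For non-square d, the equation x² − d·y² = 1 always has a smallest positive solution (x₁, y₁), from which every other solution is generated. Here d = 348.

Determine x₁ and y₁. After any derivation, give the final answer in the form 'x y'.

√348 → a₀=18, period (1,1,1,8,1,1,1,36); ℓ=8 even so k=7
a_0=18:  p_0=18·1+0=18,  q_0=18·0+1=1
a_1=1:  p_1=1·18+1=19,  q_1=1·1+0=1
a_2=1:  p_2=1·19+18=37,  q_2=1·1+1=2
…
a_5=1:  p_5=1·485+56=541,  q_5=1·26+3=29
a_6=1:  p_6=1·541+485=1026,  q_6=1·29+26=55
a_7=1:  p_7=1·1026+541=1567,  q_7=1·55+29=84
(x₁, y₁) = (1567, 84);  1567² − 348·84² = 1 ✓

1567 84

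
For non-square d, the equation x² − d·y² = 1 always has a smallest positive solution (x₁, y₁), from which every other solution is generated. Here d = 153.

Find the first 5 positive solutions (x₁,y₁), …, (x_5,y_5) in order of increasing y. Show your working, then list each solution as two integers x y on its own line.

√153 → a₀=12, period (2,1,2,2,2,1,2,24); ℓ=8 even so k=7
a_0=12:  p_0=12·1+0=12,  q_0=12·0+1=1
a_1=2:  p_1=2·12+1=25,  q_1=2·1+0=2
a_2=1:  p_2=1·25+12=37,  q_2=1·2+1=3
…
a_6=1:  p_6=1·569+235=804,  q_6=1·46+19=65
a_7=2:  p_7=2·804+569=2177,  q_7=2·65+46=176
→ (2177, 176).  Check: 2177²=4739329, 153·176²=4739328, difference 1.
(2177+176√153)^2 = 9478657 + 766304√153
(2177+176√153)^3 = 41270070401 + 3336487440√153
(2177+176√153)^4 = 179689877047297 + 14527065547456√153
(2177+176√153)^5 = 782369683393860737 + 63250840057135984√153

2177 176
9478657 766304
41270070401 3336487440
179689877047297 14527065547456
782369683393860737 63250840057135984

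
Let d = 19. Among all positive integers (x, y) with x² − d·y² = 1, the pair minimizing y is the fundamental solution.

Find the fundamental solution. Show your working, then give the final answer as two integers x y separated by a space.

170 39

√19 → a₀=4, period (2,1,3,1,2,8); ℓ=6 even so k=5
i=0: a=4 ⇒ p=4, q=1
…
i=2: a=1 ⇒ p=13, q=3
i=3: a=3 ⇒ p=48, q=11
i=4: a=1 ⇒ p=61, q=14
i=5: a=2 ⇒ p=170, q=39
fundamental: x₁=170, y₁=39  (since 28900 − 19·1521 = 1)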